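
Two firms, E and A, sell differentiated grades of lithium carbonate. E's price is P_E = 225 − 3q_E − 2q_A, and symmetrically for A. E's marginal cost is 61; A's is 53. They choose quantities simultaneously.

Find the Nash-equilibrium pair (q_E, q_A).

20, 22

Firm E's profit: π = q_E(225 − 3q_E − 2q_A) − 61q_E.
∂π/∂q_E = 164 − 6q_E − 2q_A = 0 ⇒ q_E = 82/3 − (1/3)q_A.
Similarly q_A = 86/3 − (1/3)q_E.
Substituting the second reaction function into the first: q_E = 82/3 − (1/3)(86/3 − (1/3)q_E), which gives (8/9)q_E = 160/9 ⇒ q_E = 20.
Then q_A = 86/3 − (1/3)·20 = 22.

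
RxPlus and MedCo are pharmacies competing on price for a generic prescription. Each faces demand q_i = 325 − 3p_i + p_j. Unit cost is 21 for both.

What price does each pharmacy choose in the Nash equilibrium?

77.6

RxPlus's profit: π = (p_{RxPlus} − 21)(325 − 3p_{RxPlus} + p_{MedCo}).
∂π/∂p_{RxPlus} = 388 − 6p_{RxPlus} + p_{MedCo} = 0 ⇒ p_{RxPlus} = 194/3 + (1/6)p_{MedCo}.
Setting p_{RxPlus} = p_{MedCo} in the reaction function: p_{RxPlus} = 194/3 + (1/6)p_{RxPlus}, so p_{RxPlus} = (194/3) / (5/6) = 77.6.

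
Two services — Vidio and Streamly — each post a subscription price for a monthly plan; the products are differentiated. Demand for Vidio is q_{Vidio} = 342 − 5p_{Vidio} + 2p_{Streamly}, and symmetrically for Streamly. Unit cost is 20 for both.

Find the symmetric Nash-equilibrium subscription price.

Vidio's profit: π = (p_{Vidio} − 20)(342 − 5p_{Vidio} + 2p_{Streamly}).
∂π/∂p_{Vidio} = 442 − 10p_{Vidio} + 2p_{Streamly} = 0 ⇒ p_{Vidio} = 44.2 + 0.2p_{Streamly}.
By symmetry p_{Streamly} = p_{Vidio}; substituting into the reaction function, 0.8p_{Vidio} = 44.2 and p_{Vidio} = 55.25.

55.25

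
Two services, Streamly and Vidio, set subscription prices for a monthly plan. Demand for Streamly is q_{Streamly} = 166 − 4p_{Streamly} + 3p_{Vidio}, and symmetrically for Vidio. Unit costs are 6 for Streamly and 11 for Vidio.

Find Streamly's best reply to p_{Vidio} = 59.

Streamly's profit: π = (p_{Streamly} − 6)(166 − 4p_{Streamly} + 3p_{Vidio}).
∂π/∂p_{Streamly} = 190 − 8p_{Streamly} + 3p_{Vidio} = 0 ⇒ p_{Streamly} = 23.75 + 0.375p_{Vidio}.
At p_{Vidio} = 59: p_{Streamly} = 23.75 + 0.375·59 = 45.875.

45.875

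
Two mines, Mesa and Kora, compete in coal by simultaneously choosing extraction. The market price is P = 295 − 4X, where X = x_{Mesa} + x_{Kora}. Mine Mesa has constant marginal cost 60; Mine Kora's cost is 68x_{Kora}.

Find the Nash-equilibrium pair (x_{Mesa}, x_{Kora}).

Mine Mesa's profit: π = x_{Mesa}(295 − 4(x_{Mesa} + x_{Kora})) − 60x_{Mesa}.
∂π/∂x_{Mesa} = 235 − 8x_{Mesa} − 4x_{Kora} = 0, so x_{Mesa} = 29.375 − 0.5x_{Kora}.
By the same steps for Kora: x_{Kora} = 28.375 − 0.5x_{Mesa}.
Substituting the second reaction function into the first: x_{Mesa} = 29.375 − 0.5(28.375 − 0.5x_{Mesa}), which gives 0.75x_{Mesa} = 15.1875 ⇒ x_{Mesa} = 20.25.
Then x_{Kora} = 28.375 − 0.5·20.25 = 18.25.

20.25, 18.25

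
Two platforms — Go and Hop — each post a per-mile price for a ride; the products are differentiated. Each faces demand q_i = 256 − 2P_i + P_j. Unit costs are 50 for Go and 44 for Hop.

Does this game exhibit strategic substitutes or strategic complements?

strategic complements

Go's profit: π = (P_{Go} − 50)(256 − 2P_{Go} + P_{Hop}).
∂π/∂P_{Go} = 356 − 4P_{Go} + P_{Hop} = 0 ⇒ P_{Go} = 89 + 0.25P_{Hop}.
The best-response slope dP_{Go}/dP_{Hop} = 0.25 > 0: the reaction function is upward-sloping, so the choices are strategic complements.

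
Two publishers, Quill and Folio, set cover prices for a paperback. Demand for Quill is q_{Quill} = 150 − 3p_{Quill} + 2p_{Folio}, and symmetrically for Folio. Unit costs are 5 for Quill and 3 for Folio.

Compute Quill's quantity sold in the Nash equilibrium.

107.625

Quill's profit: π = (p_{Quill} − 5)(150 − 3p_{Quill} + 2p_{Folio}).
∂π/∂p_{Quill} = 165 − 6p_{Quill} + 2p_{Folio} = 0 ⇒ p_{Quill} = 27.5 + (1/3)p_{Folio}.
Similarly p_{Folio} = 26.5 + (1/3)p_{Quill}.
Solving the two reaction functions simultaneously: (1 − (1/3)(1/3))p_{Quill} = 27.5 + (1/3)·26.5, so (8/9)p_{Quill} = 109/3 and p_{Quill} = 40.875.
Then p_{Folio} = 26.5 + (1/3)·40.875 = 40.125.
q_{Quill} = 150 − 3·40.875 + 2·40.125 = 107.625.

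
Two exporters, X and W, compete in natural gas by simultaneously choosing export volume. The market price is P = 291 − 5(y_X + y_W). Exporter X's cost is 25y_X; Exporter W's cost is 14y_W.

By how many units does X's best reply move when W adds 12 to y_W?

-6

Exporter X's profit: π = y_X(291 − 5(y_X + y_W)) − 25y_X.
∂π/∂y_X = 266 − 10y_X − 5y_W = 0, so y_X = 26.6 − 0.5y_W.
The reaction-function slope is −0.5, so a 12-unit rise in y_W moves y_X by −0.5 × 12 = −6. X's best response falls — the actions are strategic substitutes.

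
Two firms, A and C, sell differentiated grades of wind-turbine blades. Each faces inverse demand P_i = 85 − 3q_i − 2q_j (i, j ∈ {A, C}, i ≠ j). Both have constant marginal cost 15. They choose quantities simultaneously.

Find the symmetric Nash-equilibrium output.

Firm A's profit: π = q_A(85 − 3q_A − 2q_C) − 15q_A.
∂π/∂q_A = 70 − 6q_A − 2q_C = 0 ⇒ q_A = 35/3 − (1/3)q_C.
By symmetry q_C = q_A; substituting into the reaction function, (4/3)q_A = 35/3 and q_A = 8.75.

8.75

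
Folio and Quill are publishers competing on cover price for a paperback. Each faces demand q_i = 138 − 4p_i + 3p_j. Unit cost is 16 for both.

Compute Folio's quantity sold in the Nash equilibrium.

97.6

Folio's profit: π = (p_{Folio} − 16)(138 − 4p_{Folio} + 3p_{Quill}).
∂π/∂p_{Folio} = 202 − 8p_{Folio} + 3p_{Quill} = 0 ⇒ p_{Folio} = 25.25 + 0.375p_{Quill}.
By symmetry p_{Quill} = p_{Folio}; substituting into the reaction function, 0.625p_{Folio} = 25.25 and p_{Folio} = 40.4.
q_{Folio} = 138 − 4·40.4 + 3·40.4 = 97.6.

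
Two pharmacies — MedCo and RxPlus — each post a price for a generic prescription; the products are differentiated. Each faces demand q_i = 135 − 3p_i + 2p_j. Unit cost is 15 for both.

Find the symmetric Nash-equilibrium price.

MedCo's profit: π = (p_{MedCo} − 15)(135 − 3p_{MedCo} + 2p_{RxPlus}).
∂π/∂p_{MedCo} = 180 − 6p_{MedCo} + 2p_{RxPlus} = 0 ⇒ p_{MedCo} = 30 + (1/3)p_{RxPlus}.
By symmetry p_{RxPlus} = p_{MedCo}; substituting into the reaction function, (2/3)p_{MedCo} = 30 and p_{MedCo} = 45.

45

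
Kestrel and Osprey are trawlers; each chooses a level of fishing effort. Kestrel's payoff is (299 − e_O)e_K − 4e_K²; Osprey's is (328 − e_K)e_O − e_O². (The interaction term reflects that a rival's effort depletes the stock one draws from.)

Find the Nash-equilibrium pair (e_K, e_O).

Expanding Kestrel's payoff: 299e_K − e_Oe_K − 4e_K².
∂π/∂e_K = 299 − e_O − 8e_K = 0, so e_K = 37.375 − 0.125e_O.
Likewise for Osprey: e_O = 164 − 0.5e_K.
Solving the two reaction functions simultaneously: (1 − (−0.125)(−0.5))e_K = 37.375 − 0.125·164, so 0.9375e_K = 16.875 and e_K = 18.
Then e_O = 164 − 0.5·18 = 155.

18, 155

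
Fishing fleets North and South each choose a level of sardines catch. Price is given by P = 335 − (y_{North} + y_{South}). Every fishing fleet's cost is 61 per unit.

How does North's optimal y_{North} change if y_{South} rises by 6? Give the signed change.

-3

Fishing fleet North's profit: π = y_{North}(335 − (y_{North} + y_{South})) − 61y_{North}.
∂π/∂y_{North} = 274 − 2y_{North} − y_{South} = 0, so y_{North} = 137 − 0.5y_{South}.
The reaction-function slope is −0.5, so a 6-unit rise in y_{South} moves y_{North} by −0.5 × 6 = −3. North's best response falls — the actions are strategic substitutes.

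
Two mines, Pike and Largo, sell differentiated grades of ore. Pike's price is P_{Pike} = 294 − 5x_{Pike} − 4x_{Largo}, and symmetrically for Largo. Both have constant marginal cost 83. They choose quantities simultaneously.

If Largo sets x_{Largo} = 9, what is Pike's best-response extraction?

17.5

Mine Pike's profit: π = x_{Pike}(294 − 5x_{Pike} − 4x_{Largo}) − 83x_{Pike}.
∂π/∂x_{Pike} = 211 − 10x_{Pike} − 4x_{Largo} = 0 ⇒ x_{Pike} = 21.1 − 0.4x_{Largo}.
At x_{Largo} = 9: x_{Pike} = 21.1 − 0.4·9 = 17.5.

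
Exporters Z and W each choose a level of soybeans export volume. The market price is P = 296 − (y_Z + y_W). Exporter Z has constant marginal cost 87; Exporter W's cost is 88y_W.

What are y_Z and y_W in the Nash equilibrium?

70, 69

Exporter Z's profit: π = y_Z(296 − (y_Z + y_W)) − 87y_Z.
∂π/∂y_Z = 209 − 2y_Z − y_W = 0, so y_Z = 104.5 − 0.5y_W.
By the same steps for W: y_W = 104 − 0.5y_Z.
Plugging y_W into Z's best response: y_Z = 104.5 − 0.5(104 − 0.5y_Z) ⇒ 0.75y_Z = 52.5, so y_Z = 70.
Then y_W = 104 − 0.5·70 = 69.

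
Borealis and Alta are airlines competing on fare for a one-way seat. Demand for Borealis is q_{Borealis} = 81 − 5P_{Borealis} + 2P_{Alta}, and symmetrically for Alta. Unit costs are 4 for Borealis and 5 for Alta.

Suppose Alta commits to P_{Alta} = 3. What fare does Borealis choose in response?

10.7

Borealis's profit: π = (P_{Borealis} − 4)(81 − 5P_{Borealis} + 2P_{Alta}).
∂π/∂P_{Borealis} = 101 − 10P_{Borealis} + 2P_{Alta} = 0 ⇒ P_{Borealis} = 10.1 + 0.2P_{Alta}.
At P_{Alta} = 3: P_{Borealis} = 10.1 + 0.2·3 = 10.7.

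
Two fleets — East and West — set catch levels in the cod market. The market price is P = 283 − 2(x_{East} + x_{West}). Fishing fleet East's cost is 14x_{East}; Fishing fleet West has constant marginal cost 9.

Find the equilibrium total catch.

90.5

Fishing fleet East's profit: π = x_{East}(283 − 2(x_{East} + x_{West})) − 14x_{East}.
∂π/∂x_{East} = 269 − 4x_{East} − 2x_{West} = 0, so x_{East} = 67.25 − 0.5x_{West}.
By the same steps for West: x_{West} = 68.5 − 0.5x_{East}.
Plugging x_{West} into East's best response: x_{East} = 67.25 − 0.5(68.5 − 0.5x_{East}) ⇒ 0.75x_{East} = 33, so x_{East} = 44.
Then x_{West} = 68.5 − 0.5·44 = 46.5.
Total catch: 44 + 46.5 = 90.5.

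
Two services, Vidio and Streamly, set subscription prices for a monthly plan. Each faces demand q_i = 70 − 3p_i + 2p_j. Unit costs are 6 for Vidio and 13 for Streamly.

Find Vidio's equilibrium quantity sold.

Vidio's profit: π = (p_{Vidio} − 6)(70 − 3p_{Vidio} + 2p_{Streamly}).
∂π/∂p_{Vidio} = 88 − 6p_{Vidio} + 2p_{Streamly} = 0 ⇒ p_{Vidio} = 44/3 + (1/3)p_{Streamly}.
Similarly p_{Streamly} = 109/6 + (1/3)p_{Vidio}.
Plugging p_{Streamly} into Vidio's best response: p_{Vidio} = 44/3 + (1/3)(109/6 + (1/3)p_{Vidio}) ⇒ (8/9)p_{Vidio} = 373/18, so p_{Vidio} = 23.3125.
Then p_{Streamly} = 109/6 + (1/3)·23.3125 = 25.9375.
q_{Vidio} = 70 − 3·23.3125 + 2·25.9375 = 51.9375.

51.9375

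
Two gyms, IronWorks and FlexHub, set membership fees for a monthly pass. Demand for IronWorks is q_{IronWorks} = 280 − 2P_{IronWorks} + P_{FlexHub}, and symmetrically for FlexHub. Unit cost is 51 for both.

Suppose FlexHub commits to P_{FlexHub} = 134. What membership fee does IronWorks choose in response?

129

IronWorks's profit: π = (P_{IronWorks} − 51)(280 − 2P_{IronWorks} + P_{FlexHub}).
∂π/∂P_{IronWorks} = 382 − 4P_{IronWorks} + P_{FlexHub} = 0 ⇒ P_{IronWorks} = 95.5 + 0.25P_{FlexHub}.
At P_{FlexHub} = 134: P_{IronWorks} = 95.5 + 0.25·134 = 129.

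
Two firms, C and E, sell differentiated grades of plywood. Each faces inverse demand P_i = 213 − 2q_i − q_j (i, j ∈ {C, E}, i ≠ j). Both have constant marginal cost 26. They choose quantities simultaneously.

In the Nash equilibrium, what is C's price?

100.8

Firm C's profit: π = q_C(213 − 2q_C − q_E) − 26q_C.
∂π/∂q_C = 187 − 4q_C − q_E = 0 ⇒ q_C = 46.75 − 0.25q_E.
Setting q_C = q_E in the reaction function: q_C = 46.75 − 0.25q_C, so q_C = 46.75 / 1.25 = 37.4.
P_C = 213 − 2·37.4 − 37.4 = 100.8.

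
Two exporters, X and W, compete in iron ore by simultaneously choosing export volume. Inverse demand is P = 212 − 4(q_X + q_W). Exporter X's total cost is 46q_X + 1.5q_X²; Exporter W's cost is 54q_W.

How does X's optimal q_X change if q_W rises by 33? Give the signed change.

-12

Exporter X's profit: π = q_X(212 − 4(q_X + q_W)) − 46q_X − 1.5q_X².
∂π/∂q_X = 166 − 11q_X − 4q_W = 0, so q_X = 166/11 − (4/11)q_W.
The reaction-function slope is −4/11, so a 33-unit rise in q_W moves q_X by −4/11 × 33 = −12. X's best response falls — the actions are strategic substitutes.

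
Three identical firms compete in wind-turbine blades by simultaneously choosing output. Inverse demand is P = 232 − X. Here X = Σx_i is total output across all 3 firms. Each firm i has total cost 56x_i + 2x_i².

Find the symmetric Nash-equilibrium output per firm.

A representative firm's profit is π_i = x_i(232 − X) − 56x_i − 2x_i², with X = x_i + Σ_{j≠i} x_j.
First-order condition: 176 − 6x_i − Σ_{j≠i} x_j = 0.
Imposing symmetry (x_j = x for all j) turns Σ_{j≠i} x_j into 2x, so 176 = 8x and x = 22.

22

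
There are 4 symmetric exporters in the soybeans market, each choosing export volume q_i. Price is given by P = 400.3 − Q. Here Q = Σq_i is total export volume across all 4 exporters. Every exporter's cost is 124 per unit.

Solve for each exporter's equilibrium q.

55.26

A representative exporter's profit is π_i = q_i(400.3 − Q) − 124q_i, with Q = q_i + Σ_{j≠i} q_j.
First-order condition: 276.3 − 2q_i − Σ_{j≠i} q_j = 0.
Imposing symmetry (q_j = q for all j) turns Σ_{j≠i} q_j into 3q, so 276.3 = 5q and q = 55.26.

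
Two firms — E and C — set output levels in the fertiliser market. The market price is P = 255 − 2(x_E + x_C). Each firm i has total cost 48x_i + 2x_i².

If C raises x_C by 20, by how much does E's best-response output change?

-5

Firm E's profit: π = x_E(255 − 2(x_E + x_C)) − 48x_E − 2x_E².
∂π/∂x_E = 207 − 8x_E − 2x_C = 0, so x_E = 25.875 − 0.25x_C.
The reaction-function slope is −0.25, so a 20-unit rise in x_C moves x_E by −0.25 × 20 = −5. E's best response falls — the actions are strategic substitutes.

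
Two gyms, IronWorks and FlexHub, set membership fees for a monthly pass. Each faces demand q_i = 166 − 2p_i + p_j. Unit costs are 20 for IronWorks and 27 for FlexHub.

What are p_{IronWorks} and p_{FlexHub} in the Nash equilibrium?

IronWorks's profit: π = (p_{IronWorks} − 20)(166 − 2p_{IronWorks} + p_{FlexHub}).
∂π/∂p_{IronWorks} = 206 − 4p_{IronWorks} + p_{FlexHub} = 0 ⇒ p_{IronWorks} = 51.5 + 0.25p_{FlexHub}.
Similarly p_{FlexHub} = 55 + 0.25p_{IronWorks}.
Solving the two reaction functions simultaneously: (1 − (0.25)(0.25))p_{IronWorks} = 51.5 + 0.25·55, so 0.9375p_{IronWorks} = 65.25 and p_{IronWorks} = 69.6.
Then p_{FlexHub} = 55 + 0.25·69.6 = 72.4.

69.6, 72.4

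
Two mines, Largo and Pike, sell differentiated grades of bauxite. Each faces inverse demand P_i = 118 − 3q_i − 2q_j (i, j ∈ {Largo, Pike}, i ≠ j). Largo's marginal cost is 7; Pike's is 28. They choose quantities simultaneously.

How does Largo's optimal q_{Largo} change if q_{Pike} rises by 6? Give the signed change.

Mine Largo's profit: π = q_{Largo}(118 − 3q_{Largo} − 2q_{Pike}) − 7q_{Largo}.
∂π/∂q_{Largo} = 111 − 6q_{Largo} − 2q_{Pike} = 0 ⇒ q_{Largo} = 18.5 − (1/3)q_{Pike}.
The reaction-function slope is −1/3, so a 6-unit rise in q_{Pike} moves q_{Largo} by −1/3 × 6 = −2. Largo's best response falls — the actions are strategic substitutes.

-2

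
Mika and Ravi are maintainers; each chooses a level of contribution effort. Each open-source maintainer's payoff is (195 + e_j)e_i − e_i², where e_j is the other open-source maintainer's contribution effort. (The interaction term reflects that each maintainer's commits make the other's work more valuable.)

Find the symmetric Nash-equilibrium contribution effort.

195

Mika's payoff is (195 + e_R)e_M − e_M².
∂π/∂e_M = 195 + e_R − 2e_M = 0, so e_M = 97.5 + 0.5e_R.
Setting e_M = e_R in the reaction function: e_M = 97.5 + 0.5e_M, so e_M = 97.5 / 0.5 = 195.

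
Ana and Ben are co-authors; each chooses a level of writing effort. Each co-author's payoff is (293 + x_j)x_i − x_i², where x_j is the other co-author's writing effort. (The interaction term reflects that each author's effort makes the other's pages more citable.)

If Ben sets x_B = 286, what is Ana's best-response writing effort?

289.5

Ana's payoff is (293 + x_B)x_A − x_A².
∂π/∂x_A = 293 + x_B − 2x_A = 0, so x_A = 146.5 + 0.5x_B.
At x_B = 286: x_A = 146.5 + 0.5·286 = 289.5.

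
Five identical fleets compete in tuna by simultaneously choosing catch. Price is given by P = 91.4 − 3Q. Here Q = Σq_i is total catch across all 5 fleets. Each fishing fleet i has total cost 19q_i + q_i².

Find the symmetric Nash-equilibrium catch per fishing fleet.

A representative fishing fleet's profit is π_i = q_i(91.4 − 3Q) − 19q_i − q_i², with Q = q_i + Σ_{j≠i} q_j.
First-order condition: 72.4 − 8q_i − 3Σ_{j≠i} q_j = 0.
With identical fishing fleets, set every q_j = q: then 72.4 − 8q − 12q = 0, i.e. q = 72.4/20 = 3.62.

3.62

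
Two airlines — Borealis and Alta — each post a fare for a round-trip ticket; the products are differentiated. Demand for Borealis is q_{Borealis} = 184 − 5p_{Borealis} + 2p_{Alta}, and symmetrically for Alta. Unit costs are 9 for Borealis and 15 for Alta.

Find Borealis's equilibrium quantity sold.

Borealis's profit: π = (p_{Borealis} − 9)(184 − 5p_{Borealis} + 2p_{Alta}).
∂π/∂p_{Borealis} = 229 − 10p_{Borealis} + 2p_{Alta} = 0 ⇒ p_{Borealis} = 22.9 + 0.2p_{Alta}.
Similarly p_{Alta} = 25.9 + 0.2p_{Borealis}.
Plugging p_{Alta} into Borealis's best response: p_{Borealis} = 22.9 + 0.2(25.9 + 0.2p_{Borealis}) ⇒ 0.96p_{Borealis} = 28.08, so p_{Borealis} = 29.25.
Then p_{Alta} = 25.9 + 0.2·29.25 = 31.75.
q_{Borealis} = 184 − 5·29.25 + 2·31.75 = 101.25.

101.25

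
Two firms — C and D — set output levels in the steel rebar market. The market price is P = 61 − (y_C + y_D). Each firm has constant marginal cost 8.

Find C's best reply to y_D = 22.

Firm C's profit: π = y_C(61 − (y_C + y_D)) − 8y_C.
∂π/∂y_C = 53 − 2y_C − y_D = 0, so y_C = 26.5 − 0.5y_D.
At y_D = 22: y_C = 26.5 − 0.5·22 = 15.5.

15.5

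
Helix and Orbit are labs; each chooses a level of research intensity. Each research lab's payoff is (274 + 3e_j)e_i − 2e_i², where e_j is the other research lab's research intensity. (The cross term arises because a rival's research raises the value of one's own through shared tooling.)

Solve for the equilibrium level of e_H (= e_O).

274

Helix's payoff is (274 + 3e_O)e_H − 2e_H².
∂π/∂e_H = 274 + 3e_O − 4e_H = 0, so e_H = 68.5 + 0.75e_O.
Setting e_H = e_O in the reaction function: e_H = 68.5 + 0.75e_H, so e_H = 68.5 / 0.25 = 274.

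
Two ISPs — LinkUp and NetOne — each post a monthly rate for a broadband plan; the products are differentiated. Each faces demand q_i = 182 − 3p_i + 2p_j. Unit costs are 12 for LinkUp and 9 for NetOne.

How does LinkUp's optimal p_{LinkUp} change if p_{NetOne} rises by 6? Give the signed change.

LinkUp's profit: π = (p_{LinkUp} − 12)(182 − 3p_{LinkUp} + 2p_{NetOne}).
∂π/∂p_{LinkUp} = 218 − 6p_{LinkUp} + 2p_{NetOne} = 0 ⇒ p_{LinkUp} = 109/3 + (1/3)p_{NetOne}.
The reaction-function slope is 1/3, so a 6-unit rise in p_{NetOne} moves p_{LinkUp} by 1/3 × 6 = 2. LinkUp's best response rises — the actions are strategic complements.

2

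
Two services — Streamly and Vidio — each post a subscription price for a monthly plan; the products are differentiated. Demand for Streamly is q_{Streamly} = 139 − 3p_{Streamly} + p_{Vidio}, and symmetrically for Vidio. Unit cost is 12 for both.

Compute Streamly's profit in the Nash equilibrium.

Streamly's profit: π = (p_{Streamly} − 12)(139 − 3p_{Streamly} + p_{Vidio}).
∂π/∂p_{Streamly} = 175 − 6p_{Streamly} + p_{Vidio} = 0 ⇒ p_{Streamly} = 175/6 + (1/6)p_{Vidio}.
The game is symmetric, so in equilibrium p_{Vidio} = p_{Streamly}: the reaction function gives (5/6)p_{Streamly} = 175/6, hence p_{Streamly} = 35.
q_{Streamly} = 139 − 3·35 + 35 = 69.
Profit = (35 − 12)·69 = 1587.

1587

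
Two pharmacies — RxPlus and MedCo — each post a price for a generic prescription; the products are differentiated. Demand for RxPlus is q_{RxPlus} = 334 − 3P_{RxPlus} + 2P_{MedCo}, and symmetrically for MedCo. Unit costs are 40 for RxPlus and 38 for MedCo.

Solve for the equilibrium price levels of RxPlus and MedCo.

RxPlus's profit: π = (P_{RxPlus} − 40)(334 − 3P_{RxPlus} + 2P_{MedCo}).
∂π/∂P_{RxPlus} = 454 − 6P_{RxPlus} + 2P_{MedCo} = 0 ⇒ P_{RxPlus} = 227/3 + (1/3)P_{MedCo}.
Similarly P_{MedCo} = 224/3 + (1/3)P_{RxPlus}.
Solving the two reaction functions simultaneously: (1 − (1/3)(1/3))P_{RxPlus} = 227/3 + (1/3)·(224/3), so (8/9)P_{RxPlus} = 905/9 and P_{RxPlus} = 113.125.
Then P_{MedCo} = 224/3 + (1/3)·113.125 = 112.375.

113.125, 112.375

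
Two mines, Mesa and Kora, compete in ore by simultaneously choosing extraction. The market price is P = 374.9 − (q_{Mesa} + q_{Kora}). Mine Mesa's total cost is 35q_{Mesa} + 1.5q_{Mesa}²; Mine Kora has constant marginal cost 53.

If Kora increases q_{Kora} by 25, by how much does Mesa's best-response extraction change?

-5

Mine Mesa's profit: π = q_{Mesa}(374.9 − (q_{Mesa} + q_{Kora})) − 35q_{Mesa} − 1.5q_{Mesa}².
∂π/∂q_{Mesa} = 339.9 − 5q_{Mesa} − q_{Kora} = 0, so q_{Mesa} = 67.98 − 0.2q_{Kora}.
The reaction-function slope is −0.2, so a 25-unit rise in q_{Kora} moves q_{Mesa} by −0.2 × 25 = −5. Mesa's best response falls — the actions are strategic substitutes.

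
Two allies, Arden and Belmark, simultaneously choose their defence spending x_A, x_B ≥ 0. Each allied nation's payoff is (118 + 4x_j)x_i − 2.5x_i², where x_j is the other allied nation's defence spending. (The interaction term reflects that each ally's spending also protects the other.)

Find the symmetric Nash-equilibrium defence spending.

Arden's payoff is (118 + 4x_B)x_A − 2.5x_A².
∂π/∂x_A = 118 + 4x_B − 5x_A = 0, so x_A = 23.6 + 0.8x_B.
Setting x_A = x_B in the reaction function: x_A = 23.6 + 0.8x_A, so x_A = 23.6 / 0.2 = 118.

118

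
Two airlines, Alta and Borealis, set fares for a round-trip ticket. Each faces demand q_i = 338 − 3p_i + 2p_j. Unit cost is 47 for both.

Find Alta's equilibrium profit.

Alta's profit: π = (p_{Alta} − 47)(338 − 3p_{Alta} + 2p_{Borealis}).
∂π/∂p_{Alta} = 479 − 6p_{Alta} + 2p_{Borealis} = 0 ⇒ p_{Alta} = 479/6 + (1/3)p_{Borealis}.
The game is symmetric, so in equilibrium p_{Borealis} = p_{Alta}: the reaction function gives (2/3)p_{Alta} = 479/6, hence p_{Alta} = 119.75.
q_{Alta} = 338 − 3·119.75 + 2·119.75 = 218.25.
Profit = (119.75 − 47)·218.25 = 15877.6875.

15877.6875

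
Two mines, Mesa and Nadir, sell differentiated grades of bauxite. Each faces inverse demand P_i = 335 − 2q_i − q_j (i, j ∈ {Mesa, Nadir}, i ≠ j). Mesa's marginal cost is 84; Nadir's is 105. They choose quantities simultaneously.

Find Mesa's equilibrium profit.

Mine Mesa's profit: π = q_{Mesa}(335 − 2q_{Mesa} − q_{Nadir}) − 84q_{Mesa}.
∂π/∂q_{Mesa} = 251 − 4q_{Mesa} − q_{Nadir} = 0 ⇒ q_{Mesa} = 62.75 − 0.25q_{Nadir}.
Similarly q_{Nadir} = 57.5 − 0.25q_{Mesa}.
Solving the two reaction functions simultaneously: (1 − (−0.25)(−0.25))q_{Mesa} = 62.75 − 0.25·57.5, so 0.9375q_{Mesa} = 48.375 and q_{Mesa} = 51.6.
Then q_{Nadir} = 57.5 − 0.25·51.6 = 44.6.
P_{Mesa} = 335 − 2·51.6 − 44.6 = 187.2.
Profit = (187.2 − 84)·51.6 = 5325.12.

5325.12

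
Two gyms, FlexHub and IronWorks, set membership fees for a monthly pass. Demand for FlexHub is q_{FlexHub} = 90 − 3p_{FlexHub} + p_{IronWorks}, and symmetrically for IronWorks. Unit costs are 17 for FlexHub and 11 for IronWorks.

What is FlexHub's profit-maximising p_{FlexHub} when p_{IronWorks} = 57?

33

FlexHub's profit: π = (p_{FlexHub} − 17)(90 − 3p_{FlexHub} + p_{IronWorks}).
∂π/∂p_{FlexHub} = 141 − 6p_{FlexHub} + p_{IronWorks} = 0 ⇒ p_{FlexHub} = 23.5 + (1/6)p_{IronWorks}.
At p_{IronWorks} = 57: p_{FlexHub} = 23.5 + (1/6)·57 = 33.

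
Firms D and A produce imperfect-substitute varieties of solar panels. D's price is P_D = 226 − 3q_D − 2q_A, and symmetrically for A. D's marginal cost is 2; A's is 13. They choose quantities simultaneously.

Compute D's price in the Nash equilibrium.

88.0625

Firm D's profit: π = q_D(226 − 3q_D − 2q_A) − 2q_D.
∂π/∂q_D = 224 − 6q_D − 2q_A = 0 ⇒ q_D = 112/3 − (1/3)q_A.
Similarly q_A = 35.5 − (1/3)q_D.
Substituting the second reaction function into the first: q_D = 112/3 − (1/3)(35.5 − (1/3)q_D), which gives (8/9)q_D = 25.5 ⇒ q_D = 28.6875.
Then q_A = 35.5 − (1/3)·28.6875 = 25.9375.
P_D = 226 − 3·28.6875 − 2·25.9375 = 88.0625.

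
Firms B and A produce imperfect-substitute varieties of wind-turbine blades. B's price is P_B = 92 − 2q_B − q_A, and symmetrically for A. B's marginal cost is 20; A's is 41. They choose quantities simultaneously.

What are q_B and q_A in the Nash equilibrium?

15.8, 8.8

Firm B's profit: π = q_B(92 − 2q_B − q_A) − 20q_B.
∂π/∂q_B = 72 − 4q_B − q_A = 0 ⇒ q_B = 18 − 0.25q_A.
Similarly q_A = 12.75 − 0.25q_B.
Plugging q_A into B's best response: q_B = 18 − 0.25(12.75 − 0.25q_B) ⇒ 0.9375q_B = 14.8125, so q_B = 15.8.
Then q_A = 12.75 − 0.25·15.8 = 8.8.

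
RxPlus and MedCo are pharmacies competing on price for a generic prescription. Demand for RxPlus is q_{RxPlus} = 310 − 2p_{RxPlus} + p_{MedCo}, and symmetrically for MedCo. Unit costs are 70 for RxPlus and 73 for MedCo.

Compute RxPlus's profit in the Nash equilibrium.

RxPlus's profit: π = (p_{RxPlus} − 70)(310 − 2p_{RxPlus} + p_{MedCo}).
∂π/∂p_{RxPlus} = 450 − 4p_{RxPlus} + p_{MedCo} = 0 ⇒ p_{RxPlus} = 112.5 + 0.25p_{MedCo}.
Similarly p_{MedCo} = 114 + 0.25p_{RxPlus}.
Solving the two reaction functions simultaneously: (1 − (0.25)(0.25))p_{RxPlus} = 112.5 + 0.25·114, so 0.9375p_{RxPlus} = 141 and p_{RxPlus} = 150.4.
Then p_{MedCo} = 114 + 0.25·150.4 = 151.6.
q_{RxPlus} = 310 − 2·150.4 + 151.6 = 160.8.
Profit = (150.4 − 70)·160.8 = 12928.32.

12928.32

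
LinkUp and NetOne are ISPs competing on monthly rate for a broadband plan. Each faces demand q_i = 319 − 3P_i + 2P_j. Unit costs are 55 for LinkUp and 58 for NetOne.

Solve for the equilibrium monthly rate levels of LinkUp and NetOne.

121.5625, 122.6875

LinkUp's profit: π = (P_{LinkUp} − 55)(319 − 3P_{LinkUp} + 2P_{NetOne}).
∂π/∂P_{LinkUp} = 484 − 6P_{LinkUp} + 2P_{NetOne} = 0 ⇒ P_{LinkUp} = 242/3 + (1/3)P_{NetOne}.
Similarly P_{NetOne} = 493/6 + (1/3)P_{LinkUp}.
Substituting the second reaction function into the first: P_{LinkUp} = 242/3 + (1/3)(493/6 + (1/3)P_{LinkUp}), which gives (8/9)P_{LinkUp} = 1945/18 ⇒ P_{LinkUp} = 121.5625.
Then P_{NetOne} = 493/6 + (1/3)·121.5625 = 122.6875.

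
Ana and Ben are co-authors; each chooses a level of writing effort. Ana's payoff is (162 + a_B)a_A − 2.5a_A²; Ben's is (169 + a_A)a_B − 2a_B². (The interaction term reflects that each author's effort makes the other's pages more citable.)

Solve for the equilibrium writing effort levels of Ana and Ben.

Expanding Ana's payoff: 162a_A + a_Ba_A − 2.5a_A².
∂π/∂a_A = 162 + a_B − 5a_A = 0, so a_A = 32.4 + 0.2a_B.
Likewise for Ben: a_B = 42.25 + 0.25a_A.
Substituting the second reaction function into the first: a_A = 32.4 + 0.2(42.25 + 0.25a_A), which gives 0.95a_A = 40.85 ⇒ a_A = 43.
Then a_B = 42.25 + 0.25·43 = 53.

43, 53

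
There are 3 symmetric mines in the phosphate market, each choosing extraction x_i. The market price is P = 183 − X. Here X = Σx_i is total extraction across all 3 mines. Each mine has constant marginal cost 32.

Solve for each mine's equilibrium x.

37.75

A representative mine's profit is π_i = x_i(183 − X) − 32x_i, with X = x_i + Σ_{j≠i} x_j.
First-order condition: 151 − 2x_i − Σ_{j≠i} x_j = 0.
In a symmetric equilibrium every mine chooses the same x, so Σ_{j≠i} x_j = 2x. The condition becomes 151 − 4x = 0, giving x = 151/4 = 37.75.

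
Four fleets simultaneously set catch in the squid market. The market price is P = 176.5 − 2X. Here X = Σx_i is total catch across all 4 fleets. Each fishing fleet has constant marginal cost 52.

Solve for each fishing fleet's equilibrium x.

A representative fishing fleet's profit is π_i = x_i(176.5 − 2X) − 52x_i, with X = x_i + Σ_{j≠i} x_j.
First-order condition: 124.5 − 4x_i − 2Σ_{j≠i} x_j = 0.
In a symmetric equilibrium every fishing fleet chooses the same x, so Σ_{j≠i} x_j = 3x. The condition becomes 124.5 − 10x = 0, giving x = 124.5/10 = 12.45.

12.45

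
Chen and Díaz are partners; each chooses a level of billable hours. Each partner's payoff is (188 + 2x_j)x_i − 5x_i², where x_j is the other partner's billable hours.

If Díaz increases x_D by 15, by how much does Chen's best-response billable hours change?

3

Chen's payoff is (188 + 2x_D)x_C − 5x_C².
∂π/∂x_C = 188 + 2x_D − 10x_C = 0, so x_C = 18.8 + 0.2x_D.
The reaction-function slope is 0.2, so a 15-unit rise in x_D moves x_C by 0.2 × 15 = 3. Chen's best response rises — the actions are strategic complements.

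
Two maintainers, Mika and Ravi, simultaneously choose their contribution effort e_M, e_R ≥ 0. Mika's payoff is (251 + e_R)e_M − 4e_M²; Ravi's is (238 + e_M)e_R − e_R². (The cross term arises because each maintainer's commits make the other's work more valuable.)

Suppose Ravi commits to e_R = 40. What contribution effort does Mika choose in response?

36.375

Expanding Mika's payoff: 251e_M + e_Re_M − 4e_M².
∂π/∂e_M = 251 + e_R − 8e_M = 0, so e_M = 31.375 + 0.125e_R.
At e_R = 40: e_M = 31.375 + 0.125·40 = 36.375.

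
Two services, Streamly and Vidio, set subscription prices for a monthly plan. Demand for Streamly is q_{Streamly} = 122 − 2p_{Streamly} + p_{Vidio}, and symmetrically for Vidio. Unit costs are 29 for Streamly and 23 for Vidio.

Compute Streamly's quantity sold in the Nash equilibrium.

Streamly's profit: π = (p_{Streamly} − 29)(122 − 2p_{Streamly} + p_{Vidio}).
∂π/∂p_{Streamly} = 180 − 4p_{Streamly} + p_{Vidio} = 0 ⇒ p_{Streamly} = 45 + 0.25p_{Vidio}.
Similarly p_{Vidio} = 42 + 0.25p_{Streamly}.
Substituting the second reaction function into the first: p_{Streamly} = 45 + 0.25(42 + 0.25p_{Streamly}), which gives 0.9375p_{Streamly} = 55.5 ⇒ p_{Streamly} = 59.2.
Then p_{Vidio} = 42 + 0.25·59.2 = 56.8.
q_{Streamly} = 122 − 2·59.2 + 56.8 = 60.4.

60.4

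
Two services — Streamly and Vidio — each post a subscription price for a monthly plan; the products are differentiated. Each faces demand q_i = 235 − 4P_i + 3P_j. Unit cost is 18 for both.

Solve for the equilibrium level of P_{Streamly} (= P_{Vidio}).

Streamly's profit: π = (P_{Streamly} − 18)(235 − 4P_{Streamly} + 3P_{Vidio}).
∂π/∂P_{Streamly} = 307 − 8P_{Streamly} + 3P_{Vidio} = 0 ⇒ P_{Streamly} = 38.375 + 0.375P_{Vidio}.
By symmetry P_{Vidio} = P_{Streamly}; substituting into the reaction function, 0.625P_{Streamly} = 38.375 and P_{Streamly} = 61.4.

61.4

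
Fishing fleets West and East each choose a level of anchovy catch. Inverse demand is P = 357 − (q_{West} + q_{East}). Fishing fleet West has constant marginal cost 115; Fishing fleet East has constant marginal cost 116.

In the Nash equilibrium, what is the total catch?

Fishing fleet West's profit: π = q_{West}(357 − (q_{West} + q_{East})) − 115q_{West}.
∂π/∂q_{West} = 242 − 2q_{West} − q_{East} = 0, so q_{West} = 121 − 0.5q_{East}.
By the same steps for East: q_{East} = 120.5 − 0.5q_{West}.
Substituting the second reaction function into the first: q_{West} = 121 − 0.5(120.5 − 0.5q_{West}), which gives 0.75q_{West} = 60.75 ⇒ q_{West} = 81.
Then q_{East} = 120.5 − 0.5·81 = 80.
Total catch: 81 + 80 = 161.

161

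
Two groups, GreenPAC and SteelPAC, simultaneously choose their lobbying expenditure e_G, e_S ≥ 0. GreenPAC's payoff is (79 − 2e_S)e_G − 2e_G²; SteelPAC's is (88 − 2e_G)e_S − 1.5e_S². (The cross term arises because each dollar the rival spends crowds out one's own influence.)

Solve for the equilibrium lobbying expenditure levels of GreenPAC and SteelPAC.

Expanding GreenPAC's payoff: 79e_G − 2e_Se_G − 2e_G².
∂π/∂e_G = 79 − 2e_S − 4e_G = 0, so e_G = 19.75 − 0.5e_S.
Likewise for SteelPAC: e_S = 88/3 − (2/3)e_G.
Solving the two reaction functions simultaneously: (1 − (−0.5)(−2/3))e_G = 19.75 − 0.5·(88/3), so (2/3)e_G = 61/12 and e_G = 7.625.
Then e_S = 88/3 − (2/3)·7.625 = 24.25.

7.625, 24.25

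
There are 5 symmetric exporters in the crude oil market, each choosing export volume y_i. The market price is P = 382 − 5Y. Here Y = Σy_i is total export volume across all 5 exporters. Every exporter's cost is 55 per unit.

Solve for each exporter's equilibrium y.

10.9

A representative exporter's profit is π_i = y_i(382 − 5Y) − 55y_i, with Y = y_i + Σ_{j≠i} y_j.
First-order condition: 327 − 10y_i − 5Σ_{j≠i} y_j = 0.
With identical exporters, set every y_j = y: then 327 − 10y − 20y = 0, i.e. y = 327/30 = 10.9.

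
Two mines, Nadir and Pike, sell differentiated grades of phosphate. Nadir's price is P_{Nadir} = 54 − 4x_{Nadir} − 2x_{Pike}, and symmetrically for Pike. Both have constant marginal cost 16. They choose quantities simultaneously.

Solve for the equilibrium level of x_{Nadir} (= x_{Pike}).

Mine Nadir's profit: π = x_{Nadir}(54 − 4x_{Nadir} − 2x_{Pike}) − 16x_{Nadir}.
∂π/∂x_{Nadir} = 38 − 8x_{Nadir} − 2x_{Pike} = 0 ⇒ x_{Nadir} = 4.75 − 0.25x_{Pike}.
The game is symmetric, so in equilibrium x_{Pike} = x_{Nadir}: the reaction function gives 1.25x_{Nadir} = 4.75, hence x_{Nadir} = 3.8.

3.8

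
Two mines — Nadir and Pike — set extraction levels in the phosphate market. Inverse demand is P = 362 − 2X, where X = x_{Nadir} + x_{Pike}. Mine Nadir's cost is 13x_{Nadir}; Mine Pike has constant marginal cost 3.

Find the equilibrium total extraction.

Mine Nadir's profit: π = x_{Nadir}(362 − 2(x_{Nadir} + x_{Pike})) − 13x_{Nadir}.
∂π/∂x_{Nadir} = 349 − 4x_{Nadir} − 2x_{Pike} = 0, so x_{Nadir} = 87.25 − 0.5x_{Pike}.
By the same steps for Pike: x_{Pike} = 89.75 − 0.5x_{Nadir}.
Plugging x_{Pike} into Nadir's best response: x_{Nadir} = 87.25 − 0.5(89.75 − 0.5x_{Nadir}) ⇒ 0.75x_{Nadir} = 42.375, so x_{Nadir} = 56.5.
Then x_{Pike} = 89.75 − 0.5·56.5 = 61.5.
Total extraction: 56.5 + 61.5 = 118.

118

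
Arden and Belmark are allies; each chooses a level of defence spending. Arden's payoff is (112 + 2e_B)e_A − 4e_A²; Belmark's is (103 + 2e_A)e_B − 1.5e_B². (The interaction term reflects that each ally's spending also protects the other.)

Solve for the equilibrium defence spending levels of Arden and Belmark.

27.1, 52.4

Expanding Arden's payoff: 112e_A + 2e_Be_A − 4e_A².
∂π/∂e_A = 112 + 2e_B − 8e_A = 0, so e_A = 14 + 0.25e_B.
Likewise for Belmark: e_B = 103/3 + (2/3)e_A.
Solving the two reaction functions simultaneously: (1 − (0.25)(2/3))e_A = 14 + 0.25·(103/3), so (5/6)e_A = 271/12 and e_A = 27.1.
Then e_B = 103/3 + (2/3)·27.1 = 52.4.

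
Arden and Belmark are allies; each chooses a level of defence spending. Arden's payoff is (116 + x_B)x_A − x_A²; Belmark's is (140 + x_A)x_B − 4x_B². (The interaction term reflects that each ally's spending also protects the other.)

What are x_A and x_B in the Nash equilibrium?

Expanding Arden's payoff: 116x_A + x_Bx_A − x_A².
∂π/∂x_A = 116 + x_B − 2x_A = 0, so x_A = 58 + 0.5x_B.
Likewise for Belmark: x_B = 17.5 + 0.125x_A.
Plugging x_B into Arden's best response: x_A = 58 + 0.5(17.5 + 0.125x_A) ⇒ 0.9375x_A = 66.75, so x_A = 71.2.
Then x_B = 17.5 + 0.125·71.2 = 26.4.

71.2, 26.4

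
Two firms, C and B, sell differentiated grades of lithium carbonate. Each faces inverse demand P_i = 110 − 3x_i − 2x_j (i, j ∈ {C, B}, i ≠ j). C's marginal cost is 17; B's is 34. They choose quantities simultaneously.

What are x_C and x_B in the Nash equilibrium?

12.6875, 8.4375

Firm C's profit: π = x_C(110 − 3x_C − 2x_B) − 17x_C.
∂π/∂x_C = 93 − 6x_C − 2x_B = 0 ⇒ x_C = 15.5 − (1/3)x_B.
Similarly x_B = 38/3 − (1/3)x_C.
Solving the two reaction functions simultaneously: (1 − (−1/3)(−1/3))x_C = 15.5 − (1/3)·(38/3), so (8/9)x_C = 203/18 and x_C = 12.6875.
Then x_B = 38/3 − (1/3)·12.6875 = 8.4375.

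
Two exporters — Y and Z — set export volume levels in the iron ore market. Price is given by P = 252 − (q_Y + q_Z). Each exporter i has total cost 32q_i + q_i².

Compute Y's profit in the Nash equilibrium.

3872

Exporter Y's profit: π = q_Y(252 − (q_Y + q_Z)) − 32q_Y − q_Y².
∂π/∂q_Y = 220 − 4q_Y − q_Z = 0, so q_Y = 55 − 0.25q_Z.
The game is symmetric, so in equilibrium q_Z = q_Y: the reaction function gives 1.25q_Y = 55, hence q_Y = 44.
Price P = 252 − 88 = 164.
Y's profit: (164 − 32)·44 − (44)² = 3872.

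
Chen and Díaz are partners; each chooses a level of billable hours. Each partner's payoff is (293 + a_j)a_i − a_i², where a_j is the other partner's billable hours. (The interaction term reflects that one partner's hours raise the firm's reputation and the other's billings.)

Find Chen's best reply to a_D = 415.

354

Chen's payoff is (293 + a_D)a_C − a_C².
∂π/∂a_C = 293 + a_D − 2a_C = 0, so a_C = 146.5 + 0.5a_D.
At a_D = 415: a_C = 146.5 + 0.5·415 = 354.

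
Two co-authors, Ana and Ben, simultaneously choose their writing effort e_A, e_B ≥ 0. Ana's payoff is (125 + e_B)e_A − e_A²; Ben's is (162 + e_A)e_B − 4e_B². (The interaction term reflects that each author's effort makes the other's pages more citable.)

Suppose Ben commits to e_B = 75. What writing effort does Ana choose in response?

Expanding Ana's payoff: 125e_A + e_Be_A − e_A².
∂π/∂e_A = 125 + e_B − 2e_A = 0, so e_A = 62.5 + 0.5e_B.
At e_B = 75: e_A = 62.5 + 0.5·75 = 100.

100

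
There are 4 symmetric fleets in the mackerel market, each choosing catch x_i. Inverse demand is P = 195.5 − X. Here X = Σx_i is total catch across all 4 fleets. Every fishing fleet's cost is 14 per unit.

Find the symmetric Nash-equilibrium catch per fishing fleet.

A representative fishing fleet's profit is π_i = x_i(195.5 − X) − 14x_i, with X = x_i + Σ_{j≠i} x_j.
First-order condition: 181.5 − 2x_i − Σ_{j≠i} x_j = 0.
In a symmetric equilibrium every fishing fleet chooses the same x, so Σ_{j≠i} x_j = 3x. The condition becomes 181.5 − 5x = 0, giving x = 181.5/5 = 36.3.

36.3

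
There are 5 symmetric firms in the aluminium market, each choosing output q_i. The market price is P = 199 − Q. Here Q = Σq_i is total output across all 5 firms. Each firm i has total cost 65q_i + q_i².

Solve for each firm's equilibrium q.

A representative firm's profit is π_i = q_i(199 − Q) − 65q_i − q_i², with Q = q_i + Σ_{j≠i} q_j.
First-order condition: 134 − 4q_i − Σ_{j≠i} q_j = 0.
In a symmetric equilibrium every firm chooses the same q, so Σ_{j≠i} q_j = 4q. The condition becomes 134 − 8q = 0, giving q = 134/8 = 16.75.

16.75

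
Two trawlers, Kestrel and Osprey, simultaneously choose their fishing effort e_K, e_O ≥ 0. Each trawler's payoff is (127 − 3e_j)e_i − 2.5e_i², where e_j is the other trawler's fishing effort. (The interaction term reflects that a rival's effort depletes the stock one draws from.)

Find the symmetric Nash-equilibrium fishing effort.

15.875

Kestrel's payoff is (127 − 3e_O)e_K − 2.5e_K².
∂π/∂e_K = 127 − 3e_O − 5e_K = 0, so e_K = 25.4 − 0.6e_O.
Setting e_K = e_O in the reaction function: e_K = 25.4 − 0.6e_K, so e_K = 25.4 / 1.6 = 15.875.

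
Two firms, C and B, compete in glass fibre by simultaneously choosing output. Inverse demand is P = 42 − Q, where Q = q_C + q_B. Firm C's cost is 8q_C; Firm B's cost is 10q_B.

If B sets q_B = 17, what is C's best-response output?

Firm C's profit: π = q_C(42 − (q_C + q_B)) − 8q_C.
∂π/∂q_C = 34 − 2q_C − q_B = 0, so q_C = 17 − 0.5q_B.
At q_B = 17: q_C = 17 − 0.5·17 = 8.5.

8.5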